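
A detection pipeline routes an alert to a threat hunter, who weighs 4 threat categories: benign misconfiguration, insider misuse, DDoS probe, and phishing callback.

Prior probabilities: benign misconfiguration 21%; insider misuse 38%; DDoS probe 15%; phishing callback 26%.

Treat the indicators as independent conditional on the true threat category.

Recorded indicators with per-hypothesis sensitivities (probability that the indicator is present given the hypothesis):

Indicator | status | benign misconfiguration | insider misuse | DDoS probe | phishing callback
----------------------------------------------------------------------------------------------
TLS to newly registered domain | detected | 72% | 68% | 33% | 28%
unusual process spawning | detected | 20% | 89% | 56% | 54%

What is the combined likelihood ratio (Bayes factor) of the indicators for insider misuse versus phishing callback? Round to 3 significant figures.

4.00

Take the product of per-indicator likelihoods under each hypothesis, then divide.
  insider misuse: 0.68 × 0.89 = 0.6052
  phishing callback: 0.28 × 0.54 = 0.1512
Bayes factor = 0.6052 / 0.1512 ≈ 4.00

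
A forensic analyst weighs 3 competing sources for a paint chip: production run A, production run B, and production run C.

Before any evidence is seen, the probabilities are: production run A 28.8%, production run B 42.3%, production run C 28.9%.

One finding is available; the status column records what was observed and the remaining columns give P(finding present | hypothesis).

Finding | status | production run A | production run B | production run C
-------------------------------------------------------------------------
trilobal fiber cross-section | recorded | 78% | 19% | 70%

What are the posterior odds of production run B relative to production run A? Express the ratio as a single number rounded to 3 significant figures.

Posterior odds equal prior odds times the likelihood ratio; only the two competing hypotheses matter.
  production run B: 0.423 × 0.19 = 0.08037
  production run A: 0.288 × 0.78 = 0.22464
Posterior odds = 0.08037 / 0.22464 ≈ 0.358.

0.358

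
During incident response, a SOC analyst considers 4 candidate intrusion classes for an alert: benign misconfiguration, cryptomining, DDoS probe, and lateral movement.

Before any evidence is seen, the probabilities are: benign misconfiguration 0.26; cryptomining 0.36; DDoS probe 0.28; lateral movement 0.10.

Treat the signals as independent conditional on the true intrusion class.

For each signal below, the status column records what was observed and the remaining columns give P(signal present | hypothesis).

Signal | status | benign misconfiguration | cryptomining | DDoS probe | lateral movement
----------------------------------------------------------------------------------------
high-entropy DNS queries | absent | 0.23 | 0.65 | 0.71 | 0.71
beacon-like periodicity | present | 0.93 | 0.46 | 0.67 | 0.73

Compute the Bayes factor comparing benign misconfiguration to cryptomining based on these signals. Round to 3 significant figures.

4.45

Joint likelihood of the signal pattern under each hypothesis (using 1 − P(present | H) for each absent signal):
  benign misconfiguration: (1 − 0.23) × 0.93 = 0.7161
  cryptomining: (1 − 0.65) × 0.46 = 0.161
Bayes factor = 0.7161 / 0.161 ≈ 4.45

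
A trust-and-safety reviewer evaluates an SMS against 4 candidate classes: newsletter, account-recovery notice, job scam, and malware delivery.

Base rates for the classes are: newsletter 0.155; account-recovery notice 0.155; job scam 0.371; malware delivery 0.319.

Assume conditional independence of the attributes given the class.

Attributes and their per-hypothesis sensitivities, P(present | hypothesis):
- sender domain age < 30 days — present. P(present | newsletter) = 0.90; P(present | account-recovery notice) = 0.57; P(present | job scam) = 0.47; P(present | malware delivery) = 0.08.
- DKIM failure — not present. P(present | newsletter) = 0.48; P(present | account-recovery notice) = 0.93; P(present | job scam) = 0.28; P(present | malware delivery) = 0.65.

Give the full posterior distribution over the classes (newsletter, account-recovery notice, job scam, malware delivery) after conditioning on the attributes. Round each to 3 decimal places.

0.340, 0.029, 0.589, 0.042

Multiply each prior by the joint likelihood of the attribute pattern (using 1 − P(present | H) for each absent attribute):
  newsletter: 0.155 × 0.90 × (1 − 0.48) = 0.07254
  account-recovery notice: 0.155 × 0.57 × (1 − 0.93) = 0.0061845
  job scam: 0.371 × 0.47 × (1 − 0.28) = 0.12555
  malware delivery: 0.319 × 0.08 × (1 − 0.65) = 0.008932
Marginal likelihood of the evidence = 0.2132.
P(newsletter | evidence) = 0.07254 / 0.2132 ≈ 0.340
P(account-recovery notice | evidence) = 0.0061845 / 0.2132 ≈ 0.029
P(job scam | evidence) = 0.12555 / 0.2132 ≈ 0.589
P(malware delivery | evidence) = 0.008932 / 0.2132 ≈ 0.042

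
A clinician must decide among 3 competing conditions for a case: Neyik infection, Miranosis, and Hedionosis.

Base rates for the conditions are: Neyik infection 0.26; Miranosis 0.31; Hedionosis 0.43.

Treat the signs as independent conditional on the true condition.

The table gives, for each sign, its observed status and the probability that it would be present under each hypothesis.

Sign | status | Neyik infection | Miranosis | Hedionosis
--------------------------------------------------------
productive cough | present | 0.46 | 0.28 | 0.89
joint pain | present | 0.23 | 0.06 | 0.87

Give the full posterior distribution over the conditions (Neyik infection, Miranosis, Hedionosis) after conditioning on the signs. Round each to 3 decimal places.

By Bayes' rule with conditional independence, the unnormalized weight for each hypothesis is prior × ∏ likelihoods:
  Neyik infection: 0.26 × 0.46 × 0.23 = 0.027508
  Miranosis: 0.31 × 0.28 × 0.06 = 0.005208
  Hedionosis: 0.43 × 0.89 × 0.87 = 0.33295
Marginal likelihood of the evidence = 0.36567.
P(Neyik infection | evidence) = 0.027508 / 0.36567 ≈ 0.075
P(Miranosis | evidence) = 0.005208 / 0.36567 ≈ 0.014
P(Hedionosis | evidence) = 0.33295 / 0.36567 ≈ 0.911

0.075, 0.014, 0.911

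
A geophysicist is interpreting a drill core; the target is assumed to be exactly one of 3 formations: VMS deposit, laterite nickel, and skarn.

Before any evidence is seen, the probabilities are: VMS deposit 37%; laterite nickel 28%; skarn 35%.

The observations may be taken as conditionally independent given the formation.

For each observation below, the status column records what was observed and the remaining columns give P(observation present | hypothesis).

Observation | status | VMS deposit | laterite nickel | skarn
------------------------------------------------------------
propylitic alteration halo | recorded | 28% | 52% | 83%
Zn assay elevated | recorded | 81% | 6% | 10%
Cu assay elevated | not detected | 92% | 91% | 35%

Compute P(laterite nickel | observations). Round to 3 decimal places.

Multiply each prior by the joint likelihood of the evidence pattern (using 1 − P(present | H) for each absent observation):
  VMS deposit: 0.37 × 0.28 × 0.81 × (1 − 0.92) = 0.0067133
  laterite nickel: 0.28 × 0.52 × 0.06 × (1 − 0.91) = 0.00078624
  skarn: 0.35 × 0.83 × 0.10 × (1 − 0.35) = 0.018882
The unnormalized weights sum to 0.026382.
P(laterite nickel | evidence) = 0.00078624 / 0.026382 ≈ 0.030.

0.030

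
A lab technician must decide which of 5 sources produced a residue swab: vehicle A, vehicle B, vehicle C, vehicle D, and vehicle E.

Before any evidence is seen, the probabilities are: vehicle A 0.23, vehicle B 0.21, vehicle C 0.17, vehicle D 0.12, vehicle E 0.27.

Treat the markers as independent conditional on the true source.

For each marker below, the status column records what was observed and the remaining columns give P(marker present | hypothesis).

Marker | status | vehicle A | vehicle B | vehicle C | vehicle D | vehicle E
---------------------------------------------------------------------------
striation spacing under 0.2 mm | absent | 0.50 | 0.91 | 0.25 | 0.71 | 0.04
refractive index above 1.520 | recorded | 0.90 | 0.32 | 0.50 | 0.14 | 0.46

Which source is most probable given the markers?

For each hypothesis, the unnormalized posterior weight is prior × product of the marker likelihoods (using 1 − P(present | H) for each absent marker):
  vehicle A: 0.23 × (1 − 0.50) × 0.90 = 0.1035
  vehicle B: 0.21 × (1 − 0.91) × 0.32 = 0.006048
  vehicle C: 0.17 × (1 − 0.25) × 0.50 = 0.06375
  vehicle D: 0.12 × (1 − 0.71) × 0.14 = 0.004872
  vehicle E: 0.27 × (1 − 0.04) × 0.46 = 0.11923
Normalizing constant Z = 0.1035 + 0.006048 + 0.06375 + 0.004872 + 0.11923 = 0.2974.
P(vehicle A | evidence) ≈ 0.1035 / 0.2974 ≈ 0.348
P(vehicle B | evidence) ≈ 0.006048 / 0.2974 ≈ 0.020
P(vehicle C | evidence) ≈ 0.06375 / 0.2974 ≈ 0.214
P(vehicle D | evidence) ≈ 0.004872 / 0.2974 ≈ 0.016
P(vehicle E | evidence) ≈ 0.11923 / 0.2974 ≈ 0.401
The largest is 0.401, so vehicle E is most probable.

vehicle E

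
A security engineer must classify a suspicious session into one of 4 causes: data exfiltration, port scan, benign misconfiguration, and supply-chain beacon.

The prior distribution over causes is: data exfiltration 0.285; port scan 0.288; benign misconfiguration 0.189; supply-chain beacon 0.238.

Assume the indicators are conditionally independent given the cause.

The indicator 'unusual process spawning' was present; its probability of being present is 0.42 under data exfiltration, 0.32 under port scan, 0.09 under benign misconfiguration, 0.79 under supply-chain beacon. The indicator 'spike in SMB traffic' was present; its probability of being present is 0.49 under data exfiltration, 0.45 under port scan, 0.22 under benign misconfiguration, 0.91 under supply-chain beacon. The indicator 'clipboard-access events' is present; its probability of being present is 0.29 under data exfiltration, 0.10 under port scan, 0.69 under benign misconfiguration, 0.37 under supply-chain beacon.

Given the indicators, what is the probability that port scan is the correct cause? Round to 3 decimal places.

0.048

For each hypothesis, the unnormalized posterior weight is prior × product of the indicator likelihoods:
  data exfiltration: 0.285 × 0.42 × 0.49 × 0.29 = 0.017009
  port scan: 0.288 × 0.32 × 0.45 × 0.10 = 0.0041472
  benign misconfiguration: 0.189 × 0.09 × 0.22 × 0.69 = 0.0025821
  supply-chain beacon: 0.238 × 0.79 × 0.91 × 0.37 = 0.063306
The unnormalized weights sum to 0.087045.
P(port scan | evidence) = 0.0041472 / 0.087045 ≈ 0.048.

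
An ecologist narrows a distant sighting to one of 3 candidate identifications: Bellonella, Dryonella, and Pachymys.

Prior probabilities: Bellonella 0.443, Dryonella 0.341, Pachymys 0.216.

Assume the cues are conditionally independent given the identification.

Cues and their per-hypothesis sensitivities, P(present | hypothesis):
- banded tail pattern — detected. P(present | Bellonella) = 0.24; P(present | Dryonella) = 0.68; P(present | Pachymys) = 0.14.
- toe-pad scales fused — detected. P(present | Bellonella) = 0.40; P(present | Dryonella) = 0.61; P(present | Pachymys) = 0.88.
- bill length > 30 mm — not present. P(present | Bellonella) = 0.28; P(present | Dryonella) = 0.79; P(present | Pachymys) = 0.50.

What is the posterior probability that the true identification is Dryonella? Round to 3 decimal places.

0.403

By Bayes' rule with conditional independence, the unnormalized weight for each hypothesis is prior × ∏ likelihoods (using 1 − P(present | H) for each absent cue):
  Bellonella: 0.443 × 0.24 × 0.40 × (1 − 0.28) = 0.03062
  Dryonella: 0.341 × 0.68 × 0.61 × (1 − 0.79) = 0.029704
  Pachymys: 0.216 × 0.14 × 0.88 × (1 − 0.50) = 0.013306
The unnormalized weights sum to 0.07363.
P(Dryonella | evidence) = 0.029704 / 0.07363 ≈ 0.403.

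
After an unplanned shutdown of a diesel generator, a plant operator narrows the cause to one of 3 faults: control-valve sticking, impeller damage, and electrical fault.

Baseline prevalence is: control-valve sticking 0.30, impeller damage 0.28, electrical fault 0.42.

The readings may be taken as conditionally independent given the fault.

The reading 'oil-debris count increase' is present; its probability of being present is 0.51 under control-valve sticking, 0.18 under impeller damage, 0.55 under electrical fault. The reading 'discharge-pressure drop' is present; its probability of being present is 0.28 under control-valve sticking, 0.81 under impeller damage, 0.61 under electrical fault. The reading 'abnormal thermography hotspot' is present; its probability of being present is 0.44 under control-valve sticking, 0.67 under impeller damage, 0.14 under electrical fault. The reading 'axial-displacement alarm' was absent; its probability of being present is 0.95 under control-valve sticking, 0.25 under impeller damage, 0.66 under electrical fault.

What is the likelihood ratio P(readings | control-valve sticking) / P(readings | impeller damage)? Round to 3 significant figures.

0.0429

The Bayes factor is the ratio of the joint likelihoods of the reading pattern under the two hypotheses (using 1 − P(present | H) for each absent reading).
  control-valve sticking: 0.51 × 0.28 × 0.44 × (1 − 0.95) = 0.0031416
  impeller damage: 0.18 × 0.81 × 0.67 × (1 − 0.25) = 0.073265
Bayes factor = 0.0031416 / 0.073265 ≈ 0.0429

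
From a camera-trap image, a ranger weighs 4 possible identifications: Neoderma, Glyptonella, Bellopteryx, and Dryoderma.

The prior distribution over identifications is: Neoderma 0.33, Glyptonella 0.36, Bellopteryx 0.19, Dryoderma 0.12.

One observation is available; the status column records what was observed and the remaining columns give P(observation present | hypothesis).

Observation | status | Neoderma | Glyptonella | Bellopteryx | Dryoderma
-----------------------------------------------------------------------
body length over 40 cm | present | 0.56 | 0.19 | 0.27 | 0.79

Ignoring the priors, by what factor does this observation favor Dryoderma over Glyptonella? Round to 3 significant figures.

The Bayes factor is the ratio of the two likelihoods.
  Dryoderma: 0.79
  Glyptonella: 0.19
Bayes factor = 0.79 / 0.19 ≈ 4.16

4.16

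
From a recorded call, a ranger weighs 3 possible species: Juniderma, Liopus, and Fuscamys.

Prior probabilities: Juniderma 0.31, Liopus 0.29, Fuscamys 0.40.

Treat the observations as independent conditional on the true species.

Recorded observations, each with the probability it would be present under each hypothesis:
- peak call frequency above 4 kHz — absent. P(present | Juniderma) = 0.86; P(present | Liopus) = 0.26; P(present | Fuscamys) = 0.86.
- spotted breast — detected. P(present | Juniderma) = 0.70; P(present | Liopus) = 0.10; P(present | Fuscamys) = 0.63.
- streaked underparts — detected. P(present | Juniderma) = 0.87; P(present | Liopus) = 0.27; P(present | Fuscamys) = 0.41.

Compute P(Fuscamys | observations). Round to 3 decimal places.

By Bayes' rule with conditional independence, the unnormalized weight for each hypothesis is prior × ∏ likelihoods (using 1 − P(present | H) for each absent observation):
  Juniderma: 0.31 × (1 − 0.86) × 0.70 × 0.87 = 0.026431
  Liopus: 0.29 × (1 − 0.26) × 0.10 × 0.27 = 0.0057942
  Fuscamys: 0.40 × (1 − 0.86) × 0.63 × 0.41 = 0.014465
Normalizing constant Z = 0.026431 + 0.0057942 + 0.014465 = 0.04669.
P(Fuscamys | evidence) = 0.014465 / 0.04669 ≈ 0.310.

0.310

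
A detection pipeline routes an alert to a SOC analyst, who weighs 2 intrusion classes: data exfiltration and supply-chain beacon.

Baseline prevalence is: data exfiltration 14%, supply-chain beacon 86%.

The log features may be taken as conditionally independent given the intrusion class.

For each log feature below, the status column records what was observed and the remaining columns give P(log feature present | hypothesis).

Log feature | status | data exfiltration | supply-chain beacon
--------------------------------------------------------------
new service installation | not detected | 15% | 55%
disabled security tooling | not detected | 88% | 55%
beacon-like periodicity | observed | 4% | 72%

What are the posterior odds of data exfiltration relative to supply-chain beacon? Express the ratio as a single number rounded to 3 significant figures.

Posterior odds equal prior odds times the likelihood ratio; only the two competing hypotheses matter (using 1 − P(present | H) for each absent log feature).
  data exfiltration: 0.14 × (1 − 0.15) × (1 − 0.88) × 0.04 = 0.0005712
  supply-chain beacon: 0.86 × (1 − 0.55) × (1 − 0.55) × 0.72 = 0.12539
Posterior odds = 0.0005712 / 0.12539 ≈ 0.00456.

0.00456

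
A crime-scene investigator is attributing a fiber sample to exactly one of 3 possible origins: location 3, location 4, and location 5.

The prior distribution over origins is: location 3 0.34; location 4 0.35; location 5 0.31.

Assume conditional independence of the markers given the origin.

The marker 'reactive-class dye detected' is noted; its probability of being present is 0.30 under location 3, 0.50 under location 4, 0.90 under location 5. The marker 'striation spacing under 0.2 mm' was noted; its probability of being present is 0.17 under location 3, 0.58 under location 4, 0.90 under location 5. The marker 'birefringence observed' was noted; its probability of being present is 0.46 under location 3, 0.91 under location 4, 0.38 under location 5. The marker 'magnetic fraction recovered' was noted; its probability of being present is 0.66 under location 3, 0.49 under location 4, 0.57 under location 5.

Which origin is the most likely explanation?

location 5

For each hypothesis, the unnormalized posterior weight is prior × product of the marker likelihoods:
  location 3: 0.34 × 0.30 × 0.17 × 0.46 × 0.66 = 0.0052644
  location 4: 0.35 × 0.50 × 0.58 × 0.91 × 0.49 = 0.045259
  location 5: 0.31 × 0.90 × 0.90 × 0.38 × 0.57 = 0.054388
Marginal likelihood of the evidence = 0.10491.
P(location 3 | evidence) ≈ 0.0052644 / 0.10491 ≈ 0.050
P(location 4 | evidence) ≈ 0.045259 / 0.10491 ≈ 0.431
P(location 5 | evidence) ≈ 0.054388 / 0.10491 ≈ 0.518
The largest is 0.518, so location 5 is most probable.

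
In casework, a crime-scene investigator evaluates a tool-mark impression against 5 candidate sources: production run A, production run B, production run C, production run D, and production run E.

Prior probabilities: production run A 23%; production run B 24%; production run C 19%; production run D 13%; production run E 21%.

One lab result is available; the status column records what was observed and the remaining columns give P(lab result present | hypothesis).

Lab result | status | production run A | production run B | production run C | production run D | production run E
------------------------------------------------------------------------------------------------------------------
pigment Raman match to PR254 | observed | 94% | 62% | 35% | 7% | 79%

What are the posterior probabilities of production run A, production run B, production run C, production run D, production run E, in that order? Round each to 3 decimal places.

For each hypothesis, the unnormalized posterior weight is prior × likelihood:
  production run A: 0.23 × 0.94 = 0.2162
  production run B: 0.24 × 0.62 = 0.1488
  production run C: 0.19 × 0.35 = 0.0665
  production run D: 0.13 × 0.07 = 0.0091
  production run E: 0.21 × 0.79 = 0.1659
The unnormalized weights sum to 0.6065.
P(production run A | evidence) = 0.2162 / 0.6065 ≈ 0.356
P(production run B | evidence) = 0.1488 / 0.6065 ≈ 0.245
P(production run C | evidence) = 0.0665 / 0.6065 ≈ 0.110
P(production run D | evidence) = 0.0091 / 0.6065 ≈ 0.015
P(production run E | evidence) = 0.1659 / 0.6065 ≈ 0.274

0.356, 0.245, 0.110, 0.015, 0.274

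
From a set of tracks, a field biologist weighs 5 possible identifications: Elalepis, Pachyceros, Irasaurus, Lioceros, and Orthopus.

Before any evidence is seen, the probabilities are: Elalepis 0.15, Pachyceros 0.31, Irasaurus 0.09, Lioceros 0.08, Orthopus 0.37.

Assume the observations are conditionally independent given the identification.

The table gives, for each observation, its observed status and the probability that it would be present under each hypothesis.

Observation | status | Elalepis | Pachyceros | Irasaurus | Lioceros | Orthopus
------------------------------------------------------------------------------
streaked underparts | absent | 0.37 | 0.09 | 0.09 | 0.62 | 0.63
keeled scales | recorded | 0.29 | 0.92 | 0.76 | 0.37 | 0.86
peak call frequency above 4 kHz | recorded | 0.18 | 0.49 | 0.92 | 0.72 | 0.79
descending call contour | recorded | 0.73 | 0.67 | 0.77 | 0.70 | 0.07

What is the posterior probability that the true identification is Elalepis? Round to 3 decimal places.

By Bayes' rule with conditional independence, the unnormalized weight for each hypothesis is prior × ∏ likelihoods (using 1 − P(present | H) for each absent observation):
  Elalepis: 0.15 × (1 − 0.37) × 0.29 × 0.18 × 0.73 = 0.003601
  Pachyceros: 0.31 × (1 − 0.09) × 0.92 × 0.49 × 0.67 = 0.085204
  Irasaurus: 0.09 × (1 − 0.09) × 0.76 × 0.92 × 0.77 = 0.044094
  Lioceros: 0.08 × (1 − 0.62) × 0.37 × 0.72 × 0.70 = 0.005669
  Orthopus: 0.37 × (1 − 0.63) × 0.86 × 0.79 × 0.07 = 0.0065107
Marginal likelihood of the evidence = 0.14508.
P(Elalepis | evidence) = 0.003601 / 0.14508 ≈ 0.025.

0.025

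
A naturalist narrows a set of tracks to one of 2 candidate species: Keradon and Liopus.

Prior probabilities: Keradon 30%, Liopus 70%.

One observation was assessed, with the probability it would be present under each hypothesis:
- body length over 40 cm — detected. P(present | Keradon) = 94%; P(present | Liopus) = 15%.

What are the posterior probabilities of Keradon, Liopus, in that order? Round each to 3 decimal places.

0.729, 0.271

Multiply each prior by the likelihood of the observation:
  Keradon: 0.30 × 0.94 = 0.282
  Liopus: 0.70 × 0.15 = 0.105
Normalizing constant Z = 0.282 + 0.105 = 0.387.
P(Keradon | evidence) = 0.282 / 0.387 ≈ 0.729
P(Liopus | evidence) = 0.105 / 0.387 ≈ 0.271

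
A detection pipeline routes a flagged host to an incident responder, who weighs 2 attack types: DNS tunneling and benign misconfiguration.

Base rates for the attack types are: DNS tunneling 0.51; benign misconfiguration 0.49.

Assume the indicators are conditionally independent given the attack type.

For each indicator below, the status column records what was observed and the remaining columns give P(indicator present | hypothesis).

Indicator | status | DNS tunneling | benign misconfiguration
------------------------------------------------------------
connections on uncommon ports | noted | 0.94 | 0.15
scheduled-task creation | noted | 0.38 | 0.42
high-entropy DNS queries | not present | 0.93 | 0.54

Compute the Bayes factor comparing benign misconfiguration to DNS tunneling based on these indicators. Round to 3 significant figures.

Take the product of per-indicator likelihoods under each hypothesis (using 1 − P(present | H) for each absent indicator), then divide.
  benign misconfiguration: 0.15 × 0.42 × (1 − 0.54) = 0.02898
  DNS tunneling: 0.94 × 0.38 × (1 − 0.93) = 0.025004
Bayes factor = 0.02898 / 0.025004 ≈ 1.16

1.16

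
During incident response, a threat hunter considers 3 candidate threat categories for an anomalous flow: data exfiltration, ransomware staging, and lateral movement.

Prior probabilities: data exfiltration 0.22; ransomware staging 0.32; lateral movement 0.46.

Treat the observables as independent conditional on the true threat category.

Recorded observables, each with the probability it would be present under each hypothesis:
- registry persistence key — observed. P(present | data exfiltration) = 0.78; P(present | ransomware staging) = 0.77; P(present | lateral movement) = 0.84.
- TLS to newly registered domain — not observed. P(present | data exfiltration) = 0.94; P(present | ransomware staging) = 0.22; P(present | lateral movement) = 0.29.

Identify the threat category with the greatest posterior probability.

lateral movement

By Bayes' rule with conditional independence, the unnormalized weight for each hypothesis is prior × ∏ likelihoods (using 1 − P(present | H) for each absent observable):
  data exfiltration: 0.22 × 0.78 × (1 − 0.94) = 0.010296
  ransomware staging: 0.32 × 0.77 × (1 − 0.22) = 0.19219
  lateral movement: 0.46 × 0.84 × (1 − 0.29) = 0.27434
Normalizing constant Z = 0.010296 + 0.19219 + 0.27434 = 0.47683.
P(data exfiltration | evidence) ≈ 0.010296 / 0.47683 ≈ 0.022
P(ransomware staging | evidence) ≈ 0.19219 / 0.47683 ≈ 0.403
P(lateral movement | evidence) ≈ 0.27434 / 0.47683 ≈ 0.575
The largest is 0.575, so lateral movement is most probable.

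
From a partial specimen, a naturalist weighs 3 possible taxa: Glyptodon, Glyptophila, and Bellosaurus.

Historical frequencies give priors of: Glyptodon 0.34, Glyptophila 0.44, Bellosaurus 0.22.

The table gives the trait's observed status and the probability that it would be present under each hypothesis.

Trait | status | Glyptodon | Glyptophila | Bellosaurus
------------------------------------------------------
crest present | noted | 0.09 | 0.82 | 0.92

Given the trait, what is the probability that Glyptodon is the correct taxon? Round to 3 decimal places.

Multiply each prior by the likelihood of the trait:
  Glyptodon: 0.34 × 0.09 = 0.0306
  Glyptophila: 0.44 × 0.82 = 0.3608
  Bellosaurus: 0.22 × 0.92 = 0.2024
Marginal likelihood of the evidence = 0.5938.
P(Glyptodon | evidence) = 0.0306 / 0.5938 ≈ 0.052.

0.052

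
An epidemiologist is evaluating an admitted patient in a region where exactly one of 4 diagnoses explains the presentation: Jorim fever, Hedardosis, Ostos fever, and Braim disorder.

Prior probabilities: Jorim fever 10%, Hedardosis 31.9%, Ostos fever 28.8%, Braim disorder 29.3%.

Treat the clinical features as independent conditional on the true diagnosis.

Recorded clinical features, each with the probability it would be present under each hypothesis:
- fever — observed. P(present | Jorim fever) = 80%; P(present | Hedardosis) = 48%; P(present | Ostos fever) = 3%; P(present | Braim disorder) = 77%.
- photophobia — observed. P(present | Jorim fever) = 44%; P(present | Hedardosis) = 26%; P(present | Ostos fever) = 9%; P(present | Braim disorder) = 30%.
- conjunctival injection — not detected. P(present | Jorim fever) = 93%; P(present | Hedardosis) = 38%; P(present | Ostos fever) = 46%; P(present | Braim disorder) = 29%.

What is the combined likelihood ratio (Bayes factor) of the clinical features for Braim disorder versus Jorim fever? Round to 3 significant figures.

The Bayes factor is the ratio of the joint likelihoods of the clinical feature pattern under the two hypotheses (using 1 − P(present | H) for each absent clinical feature).
  Braim disorder: 0.77 × 0.30 × (1 − 0.29) = 0.16401
  Jorim fever: 0.80 × 0.44 × (1 − 0.93) = 0.02464
Bayes factor = 0.16401 / 0.02464 ≈ 6.66

6.66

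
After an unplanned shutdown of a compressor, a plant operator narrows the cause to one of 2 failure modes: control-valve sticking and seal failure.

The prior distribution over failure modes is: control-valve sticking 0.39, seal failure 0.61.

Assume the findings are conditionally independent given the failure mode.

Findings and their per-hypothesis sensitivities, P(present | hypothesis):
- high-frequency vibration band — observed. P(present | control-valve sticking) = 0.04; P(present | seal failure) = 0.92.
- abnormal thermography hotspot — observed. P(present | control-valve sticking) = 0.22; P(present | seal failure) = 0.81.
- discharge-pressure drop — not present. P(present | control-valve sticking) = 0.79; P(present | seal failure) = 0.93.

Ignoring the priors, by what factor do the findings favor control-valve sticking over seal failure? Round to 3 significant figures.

Joint likelihood of the evidence pattern under each hypothesis (using 1 − P(present | H) for each absent finding):
  control-valve sticking: 0.04 × 0.22 × (1 − 0.79) = 0.001848
  seal failure: 0.92 × 0.81 × (1 − 0.93) = 0.052164
Bayes factor = 0.001848 / 0.052164 ≈ 0.0354

0.0354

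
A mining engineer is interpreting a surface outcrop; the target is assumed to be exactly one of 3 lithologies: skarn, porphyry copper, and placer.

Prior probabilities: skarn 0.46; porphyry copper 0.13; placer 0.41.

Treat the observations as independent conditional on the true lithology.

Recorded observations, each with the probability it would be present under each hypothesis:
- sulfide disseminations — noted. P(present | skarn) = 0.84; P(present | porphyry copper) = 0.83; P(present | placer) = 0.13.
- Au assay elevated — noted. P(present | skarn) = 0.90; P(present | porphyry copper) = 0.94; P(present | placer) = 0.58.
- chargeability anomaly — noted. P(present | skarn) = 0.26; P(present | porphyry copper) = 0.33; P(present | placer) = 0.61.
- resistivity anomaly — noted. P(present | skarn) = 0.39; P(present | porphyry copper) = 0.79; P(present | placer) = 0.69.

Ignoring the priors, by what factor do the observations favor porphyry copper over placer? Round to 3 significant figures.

6.41

The Bayes factor is the ratio of the joint likelihoods of the evidence pattern under the two hypotheses.
  porphyry copper: 0.83 × 0.94 × 0.33 × 0.79 = 0.2034
  placer: 0.13 × 0.58 × 0.61 × 0.69 = 0.031736
Bayes factor = 0.2034 / 0.031736 ≈ 6.41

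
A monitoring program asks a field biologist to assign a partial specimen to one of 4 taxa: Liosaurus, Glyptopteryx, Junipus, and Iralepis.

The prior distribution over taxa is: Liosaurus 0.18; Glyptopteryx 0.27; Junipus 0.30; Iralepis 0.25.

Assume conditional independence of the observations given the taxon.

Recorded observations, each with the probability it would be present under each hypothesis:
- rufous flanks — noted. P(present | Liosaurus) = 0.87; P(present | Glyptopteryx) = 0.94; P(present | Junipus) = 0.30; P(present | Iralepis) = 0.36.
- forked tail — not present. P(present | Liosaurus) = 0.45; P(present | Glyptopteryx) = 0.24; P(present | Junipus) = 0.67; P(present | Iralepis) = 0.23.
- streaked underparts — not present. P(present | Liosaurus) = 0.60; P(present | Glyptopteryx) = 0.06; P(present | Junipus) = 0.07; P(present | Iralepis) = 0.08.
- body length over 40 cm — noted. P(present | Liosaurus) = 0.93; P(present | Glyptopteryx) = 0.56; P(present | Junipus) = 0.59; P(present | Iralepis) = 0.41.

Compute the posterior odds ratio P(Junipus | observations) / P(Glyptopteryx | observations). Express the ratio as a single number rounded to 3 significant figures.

0.160

The normalizing constant cancels in an odds ratio, so compute prior × likelihood for the two hypotheses only (using 1 − P(present | H) for each absent observation):
  Junipus: 0.30 × 0.30 × (1 − 0.67) × (1 − 0.07) × 0.59 = 0.016296
  Glyptopteryx: 0.27 × 0.94 × (1 − 0.24) × (1 − 0.06) × 0.56 = 0.10154
Posterior odds = 0.016296 / 0.10154 ≈ 0.160.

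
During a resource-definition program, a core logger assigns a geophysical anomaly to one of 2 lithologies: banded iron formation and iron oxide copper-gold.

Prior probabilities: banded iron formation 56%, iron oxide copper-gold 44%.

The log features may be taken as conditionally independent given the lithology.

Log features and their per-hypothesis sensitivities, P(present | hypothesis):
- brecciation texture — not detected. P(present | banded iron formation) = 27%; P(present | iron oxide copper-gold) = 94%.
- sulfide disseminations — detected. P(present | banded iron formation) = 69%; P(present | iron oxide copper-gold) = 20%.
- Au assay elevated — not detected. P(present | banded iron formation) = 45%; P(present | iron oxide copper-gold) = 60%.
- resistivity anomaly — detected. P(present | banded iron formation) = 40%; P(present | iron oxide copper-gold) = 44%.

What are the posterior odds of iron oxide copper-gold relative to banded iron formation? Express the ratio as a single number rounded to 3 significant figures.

Posterior odds equal prior odds times the likelihood ratio; only the two competing hypotheses matter (using 1 − P(present | H) for each absent log feature).
  iron oxide copper-gold: 0.44 × (1 − 0.94) × 0.20 × (1 − 0.60) × 0.44 = 0.00092928
  banded iron formation: 0.56 × (1 − 0.27) × 0.69 × (1 − 0.45) × 0.40 = 0.062056
Posterior odds = 0.00092928 / 0.062056 ≈ 0.0150.

0.0150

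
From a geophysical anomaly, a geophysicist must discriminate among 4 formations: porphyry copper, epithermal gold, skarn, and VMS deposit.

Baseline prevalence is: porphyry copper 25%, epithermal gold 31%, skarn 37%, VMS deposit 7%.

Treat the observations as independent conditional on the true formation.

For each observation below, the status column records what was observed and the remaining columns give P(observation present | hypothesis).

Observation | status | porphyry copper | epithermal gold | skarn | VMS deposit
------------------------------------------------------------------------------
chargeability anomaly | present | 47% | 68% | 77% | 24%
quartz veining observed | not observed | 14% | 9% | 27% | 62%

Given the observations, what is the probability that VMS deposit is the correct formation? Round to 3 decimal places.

By Bayes' rule with conditional independence, the unnormalized weight for each hypothesis is prior × ∏ likelihoods (using 1 − P(present | H) for each absent observation):
  porphyry copper: 0.25 × 0.47 × (1 − 0.14) = 0.10105
  epithermal gold: 0.31 × 0.68 × (1 − 0.09) = 0.19183
  skarn: 0.37 × 0.77 × (1 − 0.27) = 0.20798
  VMS deposit: 0.07 × 0.24 × (1 − 0.62) = 0.006384
Marginal likelihood of the evidence = 0.50724.
P(VMS deposit | evidence) = 0.006384 / 0.50724 ≈ 0.013.

0.013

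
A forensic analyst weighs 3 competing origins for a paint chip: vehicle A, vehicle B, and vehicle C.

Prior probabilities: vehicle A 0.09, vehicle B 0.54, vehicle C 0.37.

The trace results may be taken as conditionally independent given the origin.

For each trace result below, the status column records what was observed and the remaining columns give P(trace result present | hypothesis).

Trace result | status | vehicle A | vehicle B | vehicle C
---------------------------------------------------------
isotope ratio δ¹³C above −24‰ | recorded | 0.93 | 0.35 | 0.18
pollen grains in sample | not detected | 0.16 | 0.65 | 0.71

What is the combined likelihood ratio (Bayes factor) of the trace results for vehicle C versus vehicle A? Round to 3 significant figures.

The Bayes factor is the ratio of the joint likelihoods of the trace result pattern under the two hypotheses (using 1 − P(present | H) for each absent trace result).
  vehicle C: 0.18 × (1 − 0.71) = 0.0522
  vehicle A: 0.93 × (1 − 0.16) = 0.7812
Bayes factor = 0.0522 / 0.7812 ≈ 0.0668

0.0668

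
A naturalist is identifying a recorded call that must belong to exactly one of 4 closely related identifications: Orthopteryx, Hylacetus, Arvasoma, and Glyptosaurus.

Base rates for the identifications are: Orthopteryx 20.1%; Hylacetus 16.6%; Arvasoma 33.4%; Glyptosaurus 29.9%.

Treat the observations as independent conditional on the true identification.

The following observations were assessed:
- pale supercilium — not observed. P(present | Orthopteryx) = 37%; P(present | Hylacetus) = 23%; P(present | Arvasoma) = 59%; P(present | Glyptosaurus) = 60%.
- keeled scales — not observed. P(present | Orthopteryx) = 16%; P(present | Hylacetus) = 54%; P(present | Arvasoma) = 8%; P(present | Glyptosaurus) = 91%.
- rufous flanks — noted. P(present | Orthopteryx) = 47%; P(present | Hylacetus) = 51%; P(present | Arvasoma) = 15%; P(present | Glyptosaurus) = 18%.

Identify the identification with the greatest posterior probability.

By Bayes' rule with conditional independence, the unnormalized weight for each hypothesis is prior × ∏ likelihoods (using 1 − P(present | H) for each absent observation):
  Orthopteryx: 0.201 × (1 − 0.37) × (1 − 0.16) × 0.47 = 0.049994
  Hylacetus: 0.166 × (1 − 0.23) × (1 − 0.54) × 0.51 = 0.029987
  Arvasoma: 0.334 × (1 − 0.59) × (1 − 0.08) × 0.15 = 0.018898
  Glyptosaurus: 0.299 × (1 − 0.60) × (1 − 0.91) × 0.18 = 0.0019375
The unnormalized weights sum to 0.10082.
P(Orthopteryx | evidence) ≈ 0.049994 / 0.10082 ≈ 0.496
P(Hylacetus | evidence) ≈ 0.029987 / 0.10082 ≈ 0.297
P(Arvasoma | evidence) ≈ 0.018898 / 0.10082 ≈ 0.187
P(Glyptosaurus | evidence) ≈ 0.0019375 / 0.10082 ≈ 0.019
The largest is 0.496, so Orthopteryx is most probable.

Orthopteryx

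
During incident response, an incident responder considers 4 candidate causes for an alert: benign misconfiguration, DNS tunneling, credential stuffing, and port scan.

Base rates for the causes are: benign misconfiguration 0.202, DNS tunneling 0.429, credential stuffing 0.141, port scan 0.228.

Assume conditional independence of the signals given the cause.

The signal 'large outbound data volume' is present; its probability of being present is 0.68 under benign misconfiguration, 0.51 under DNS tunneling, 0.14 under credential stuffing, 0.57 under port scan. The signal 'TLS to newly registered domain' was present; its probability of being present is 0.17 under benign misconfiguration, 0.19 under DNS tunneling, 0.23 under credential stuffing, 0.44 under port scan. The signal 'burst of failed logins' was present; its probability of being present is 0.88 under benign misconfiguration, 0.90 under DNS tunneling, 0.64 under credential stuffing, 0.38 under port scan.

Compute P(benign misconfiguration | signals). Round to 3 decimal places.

0.249

Multiply each prior by the joint likelihood of the signal pattern:
  benign misconfiguration: 0.202 × 0.68 × 0.17 × 0.88 = 0.020549
  DNS tunneling: 0.429 × 0.51 × 0.19 × 0.90 = 0.037413
  credential stuffing: 0.141 × 0.14 × 0.23 × 0.64 = 0.0029057
  port scan: 0.228 × 0.57 × 0.44 × 0.38 = 0.021729
Normalizing constant Z = 0.020549 + 0.037413 + 0.0029057 + 0.021729 = 0.082597.
P(benign misconfiguration | evidence) = 0.020549 / 0.082597 ≈ 0.249.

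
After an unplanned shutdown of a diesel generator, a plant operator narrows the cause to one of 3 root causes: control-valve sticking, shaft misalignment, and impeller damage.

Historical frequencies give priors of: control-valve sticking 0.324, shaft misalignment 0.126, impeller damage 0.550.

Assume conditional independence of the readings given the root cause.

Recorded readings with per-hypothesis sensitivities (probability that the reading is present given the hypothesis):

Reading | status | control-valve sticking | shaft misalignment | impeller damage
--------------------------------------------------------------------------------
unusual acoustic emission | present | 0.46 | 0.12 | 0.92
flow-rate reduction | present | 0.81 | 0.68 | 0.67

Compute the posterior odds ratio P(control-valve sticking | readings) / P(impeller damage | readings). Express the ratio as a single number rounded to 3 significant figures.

Unnormalized posterior weight (prior times the reading likelihoods) for each of the two hypotheses:
  control-valve sticking: 0.324 × 0.46 × 0.81 = 0.12072
  impeller damage: 0.550 × 0.92 × 0.67 = 0.33902
Odds(control-valve sticking : impeller damage) = 0.12072 / 0.33902 ≈ 0.356.

0.356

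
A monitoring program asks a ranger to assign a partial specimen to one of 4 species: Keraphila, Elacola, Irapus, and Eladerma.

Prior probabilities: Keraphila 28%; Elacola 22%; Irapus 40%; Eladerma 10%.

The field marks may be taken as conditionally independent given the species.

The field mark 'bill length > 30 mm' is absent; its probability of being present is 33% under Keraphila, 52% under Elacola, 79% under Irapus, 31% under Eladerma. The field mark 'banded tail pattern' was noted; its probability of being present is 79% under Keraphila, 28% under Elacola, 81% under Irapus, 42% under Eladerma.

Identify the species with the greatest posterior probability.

Keraphila

Multiply each prior by the joint likelihood of the field mark pattern (using 1 − P(present | H) for each absent field mark):
  Keraphila: 0.28 × (1 − 0.33) × 0.79 = 0.1482
  Elacola: 0.22 × (1 − 0.52) × 0.28 = 0.029568
  Irapus: 0.40 × (1 − 0.79) × 0.81 = 0.06804
  Eladerma: 0.10 × (1 − 0.31) × 0.42 = 0.02898
Normalizing constant Z = 0.1482 + 0.029568 + 0.06804 + 0.02898 = 0.27479.
P(Keraphila | evidence) ≈ 0.1482 / 0.27479 ≈ 0.539
P(Elacola | evidence) ≈ 0.029568 / 0.27479 ≈ 0.108
P(Irapus | evidence) ≈ 0.06804 / 0.27479 ≈ 0.248
P(Eladerma | evidence) ≈ 0.02898 / 0.27479 ≈ 0.105
The largest is 0.539, so Keraphila is most probable.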